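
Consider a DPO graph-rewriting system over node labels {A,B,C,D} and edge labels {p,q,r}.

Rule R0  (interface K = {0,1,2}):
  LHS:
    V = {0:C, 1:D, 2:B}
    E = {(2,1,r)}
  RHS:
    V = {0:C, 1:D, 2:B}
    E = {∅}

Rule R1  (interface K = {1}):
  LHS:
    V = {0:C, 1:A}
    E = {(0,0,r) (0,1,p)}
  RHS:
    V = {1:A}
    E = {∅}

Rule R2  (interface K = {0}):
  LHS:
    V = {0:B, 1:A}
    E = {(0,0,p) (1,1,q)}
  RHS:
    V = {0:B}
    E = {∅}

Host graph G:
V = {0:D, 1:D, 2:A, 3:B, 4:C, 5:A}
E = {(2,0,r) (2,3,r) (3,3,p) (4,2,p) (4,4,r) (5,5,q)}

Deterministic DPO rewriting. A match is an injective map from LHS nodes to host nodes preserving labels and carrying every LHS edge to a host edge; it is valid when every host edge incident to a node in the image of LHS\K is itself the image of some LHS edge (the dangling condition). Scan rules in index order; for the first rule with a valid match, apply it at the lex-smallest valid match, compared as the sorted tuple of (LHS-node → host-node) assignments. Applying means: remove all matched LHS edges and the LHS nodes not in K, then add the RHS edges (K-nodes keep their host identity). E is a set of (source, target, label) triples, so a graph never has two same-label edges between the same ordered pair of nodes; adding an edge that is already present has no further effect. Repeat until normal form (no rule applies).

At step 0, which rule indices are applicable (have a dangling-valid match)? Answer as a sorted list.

Answer: [R1,R2]

Steps:
R0: no valid match — LHS pattern not found
R1: 1 valid match — {0↦4, 1↦2}
R2: 1 valid match — {0↦3, 1↦5}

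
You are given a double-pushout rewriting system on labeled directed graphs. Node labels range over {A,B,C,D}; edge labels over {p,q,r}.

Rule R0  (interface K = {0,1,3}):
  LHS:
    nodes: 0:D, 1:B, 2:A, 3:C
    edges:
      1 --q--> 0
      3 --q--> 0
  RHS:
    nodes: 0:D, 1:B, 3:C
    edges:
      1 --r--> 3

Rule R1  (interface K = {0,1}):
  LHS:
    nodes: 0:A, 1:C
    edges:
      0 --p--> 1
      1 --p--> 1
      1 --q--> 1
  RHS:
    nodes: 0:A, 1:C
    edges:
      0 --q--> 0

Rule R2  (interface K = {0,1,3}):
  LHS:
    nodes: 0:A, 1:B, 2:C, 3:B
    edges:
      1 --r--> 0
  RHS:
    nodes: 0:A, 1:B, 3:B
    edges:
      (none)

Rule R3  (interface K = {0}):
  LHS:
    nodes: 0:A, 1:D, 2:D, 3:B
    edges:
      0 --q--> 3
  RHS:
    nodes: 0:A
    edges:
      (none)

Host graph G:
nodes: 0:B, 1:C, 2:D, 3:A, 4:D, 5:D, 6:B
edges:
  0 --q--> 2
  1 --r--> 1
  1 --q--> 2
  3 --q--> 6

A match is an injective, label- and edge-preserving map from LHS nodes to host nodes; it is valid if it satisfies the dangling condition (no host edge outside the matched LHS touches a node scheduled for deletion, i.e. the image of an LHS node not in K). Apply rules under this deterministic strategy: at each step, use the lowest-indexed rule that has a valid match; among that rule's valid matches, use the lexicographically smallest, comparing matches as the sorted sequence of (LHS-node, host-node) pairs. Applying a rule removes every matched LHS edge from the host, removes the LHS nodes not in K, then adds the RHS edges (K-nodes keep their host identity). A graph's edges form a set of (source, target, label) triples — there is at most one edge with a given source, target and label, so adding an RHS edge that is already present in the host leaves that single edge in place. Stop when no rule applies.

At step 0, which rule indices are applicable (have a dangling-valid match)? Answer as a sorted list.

Answer: [R3]

Rewrite trace:
R0: no valid match — 1 raw match, all fail dangling condition
R1: no valid match — LHS pattern not found
R2: no valid match — LHS pattern not found
R3: 2 valid matches — {0↦3, 1↦4, 2↦5, 3↦6}, {0↦3, 1↦5, 2↦4, 3↦6}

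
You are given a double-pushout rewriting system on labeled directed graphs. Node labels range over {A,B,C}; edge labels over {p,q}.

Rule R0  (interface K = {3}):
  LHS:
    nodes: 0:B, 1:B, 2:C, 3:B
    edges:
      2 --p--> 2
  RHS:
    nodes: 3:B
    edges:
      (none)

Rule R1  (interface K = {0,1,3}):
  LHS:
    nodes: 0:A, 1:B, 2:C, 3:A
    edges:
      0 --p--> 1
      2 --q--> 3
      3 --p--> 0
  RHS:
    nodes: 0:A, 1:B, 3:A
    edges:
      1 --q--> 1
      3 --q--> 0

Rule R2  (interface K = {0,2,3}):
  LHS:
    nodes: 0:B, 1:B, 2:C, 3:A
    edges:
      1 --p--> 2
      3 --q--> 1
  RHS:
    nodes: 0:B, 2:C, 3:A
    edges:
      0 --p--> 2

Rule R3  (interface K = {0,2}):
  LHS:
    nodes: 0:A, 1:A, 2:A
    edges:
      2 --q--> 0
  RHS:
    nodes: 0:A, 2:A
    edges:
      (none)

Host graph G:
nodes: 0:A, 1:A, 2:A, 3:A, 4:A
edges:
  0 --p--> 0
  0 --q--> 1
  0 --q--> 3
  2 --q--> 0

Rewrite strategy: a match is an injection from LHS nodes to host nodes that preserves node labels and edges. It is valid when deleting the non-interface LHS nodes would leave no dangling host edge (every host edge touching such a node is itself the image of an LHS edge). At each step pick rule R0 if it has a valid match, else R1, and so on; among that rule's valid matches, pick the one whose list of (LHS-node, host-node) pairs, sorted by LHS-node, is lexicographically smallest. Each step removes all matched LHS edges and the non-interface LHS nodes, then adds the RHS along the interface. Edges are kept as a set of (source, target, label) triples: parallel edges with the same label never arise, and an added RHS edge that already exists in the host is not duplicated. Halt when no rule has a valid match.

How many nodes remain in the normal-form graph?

Answer: 2

Derivation:
[0] host  ⇒  5 nodes, 4 edges  {0-p->0 0-q->1 0-q->3 2-q->0}
[1] R3 @ {0↦0, 1↦4, 2↦2}  ⇒  4 nodes, 3 edges  {0-p->0 0-q->1 0-q->3}
[2] R3 @ {0↦1, 1↦2, 2↦0}  ⇒  3 nodes, 2 edges  {0-p->0 0-q->3}
[3] R3 @ {0↦3, 1↦1, 2↦0}  ⇒  2 nodes, 1 edges  {0-p->0}
normal form: no rule applies after step 3
NF nodes: {0:A, 3:A}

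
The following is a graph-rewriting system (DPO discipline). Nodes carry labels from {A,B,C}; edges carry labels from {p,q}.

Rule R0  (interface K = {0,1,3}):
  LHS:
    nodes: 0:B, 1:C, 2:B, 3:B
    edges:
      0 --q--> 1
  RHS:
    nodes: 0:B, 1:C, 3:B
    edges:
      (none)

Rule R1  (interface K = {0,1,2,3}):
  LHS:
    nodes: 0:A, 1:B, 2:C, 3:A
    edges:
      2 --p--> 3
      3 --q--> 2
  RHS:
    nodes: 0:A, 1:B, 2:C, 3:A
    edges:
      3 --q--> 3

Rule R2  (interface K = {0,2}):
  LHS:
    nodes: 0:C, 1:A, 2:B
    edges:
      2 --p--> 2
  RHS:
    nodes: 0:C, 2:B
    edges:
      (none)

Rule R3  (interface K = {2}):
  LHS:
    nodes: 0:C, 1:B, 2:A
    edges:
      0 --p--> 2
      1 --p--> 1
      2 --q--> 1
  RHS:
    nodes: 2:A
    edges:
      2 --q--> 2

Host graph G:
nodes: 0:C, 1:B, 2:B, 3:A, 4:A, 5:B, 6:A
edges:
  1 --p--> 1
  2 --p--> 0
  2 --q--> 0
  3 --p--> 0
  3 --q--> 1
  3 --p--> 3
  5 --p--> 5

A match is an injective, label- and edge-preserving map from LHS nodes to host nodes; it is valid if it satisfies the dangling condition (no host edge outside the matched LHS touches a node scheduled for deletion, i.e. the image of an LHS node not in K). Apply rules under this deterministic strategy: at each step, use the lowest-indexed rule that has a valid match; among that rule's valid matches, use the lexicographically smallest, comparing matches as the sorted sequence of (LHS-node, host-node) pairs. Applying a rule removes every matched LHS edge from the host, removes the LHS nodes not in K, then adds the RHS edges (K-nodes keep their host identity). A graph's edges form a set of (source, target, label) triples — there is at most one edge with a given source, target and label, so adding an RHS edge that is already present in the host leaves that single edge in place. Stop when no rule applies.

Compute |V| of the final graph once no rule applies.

Answer: 4

Rewrite trace:
initial: |V|=7 |E|=7  E = 1-p->1 2-p->0 2-q->0 3-p->0 3-q->1 3-p->3 5-p->5
step 1: apply R2 at {0↦0, 1↦4, 2↦1}  → |V|=6 |E|=6  E = 2-p->0 2-q->0 3-p->0 3-q->1 3-p->3 5-p->5
step 2: apply R2 at {0↦0, 1↦6, 2↦5}  → |V|=5 |E|=5  E = 2-p->0 2-q->0 3-p->0 3-q->1 3-p->3
step 3: apply R0 at {0↦2, 1↦0, 2↦5, 3↦1}  → |V|=4 |E|=4  E = 2-p->0 3-p->0 3-q->1 3-p->3
final graph: no rule applies after step 3
NF nodes: {0:C, 1:B, 2:B, 3:A}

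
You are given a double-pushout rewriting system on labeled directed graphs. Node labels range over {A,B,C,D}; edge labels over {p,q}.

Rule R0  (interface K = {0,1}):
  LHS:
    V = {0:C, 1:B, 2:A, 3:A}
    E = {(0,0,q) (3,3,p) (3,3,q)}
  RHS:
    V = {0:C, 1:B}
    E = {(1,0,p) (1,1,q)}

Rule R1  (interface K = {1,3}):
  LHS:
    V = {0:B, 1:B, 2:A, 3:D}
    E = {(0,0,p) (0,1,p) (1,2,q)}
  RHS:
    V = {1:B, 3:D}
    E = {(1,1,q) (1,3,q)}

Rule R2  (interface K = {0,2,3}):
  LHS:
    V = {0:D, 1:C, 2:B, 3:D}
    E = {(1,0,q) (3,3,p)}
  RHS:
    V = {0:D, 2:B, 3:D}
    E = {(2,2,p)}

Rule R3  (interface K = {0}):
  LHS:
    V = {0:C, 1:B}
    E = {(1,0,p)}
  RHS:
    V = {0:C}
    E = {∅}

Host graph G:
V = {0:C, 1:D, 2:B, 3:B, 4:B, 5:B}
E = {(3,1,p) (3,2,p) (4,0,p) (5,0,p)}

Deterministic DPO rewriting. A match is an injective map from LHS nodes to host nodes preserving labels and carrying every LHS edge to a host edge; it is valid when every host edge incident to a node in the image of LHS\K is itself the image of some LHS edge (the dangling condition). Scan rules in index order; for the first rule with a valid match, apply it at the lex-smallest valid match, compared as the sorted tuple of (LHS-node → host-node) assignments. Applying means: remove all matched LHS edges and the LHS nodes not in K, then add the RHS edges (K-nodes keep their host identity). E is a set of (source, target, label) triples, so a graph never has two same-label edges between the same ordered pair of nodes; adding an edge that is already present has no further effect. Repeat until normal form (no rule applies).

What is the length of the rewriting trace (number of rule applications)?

[0] host  ⇒  6 nodes, 4 edges  {3-p->1 3-p->2 4-p->0 5-p->0}
[1] R3 @ {0↦0, 1↦4}  ⇒  5 nodes, 3 edges  {3-p->1 3-p->2 5-p->0}
[2] R3 @ {0↦0, 1↦5}  ⇒  4 nodes, 2 edges  {3-p->1 3-p->2}
halt: no rule applies after step 2

Answer: 2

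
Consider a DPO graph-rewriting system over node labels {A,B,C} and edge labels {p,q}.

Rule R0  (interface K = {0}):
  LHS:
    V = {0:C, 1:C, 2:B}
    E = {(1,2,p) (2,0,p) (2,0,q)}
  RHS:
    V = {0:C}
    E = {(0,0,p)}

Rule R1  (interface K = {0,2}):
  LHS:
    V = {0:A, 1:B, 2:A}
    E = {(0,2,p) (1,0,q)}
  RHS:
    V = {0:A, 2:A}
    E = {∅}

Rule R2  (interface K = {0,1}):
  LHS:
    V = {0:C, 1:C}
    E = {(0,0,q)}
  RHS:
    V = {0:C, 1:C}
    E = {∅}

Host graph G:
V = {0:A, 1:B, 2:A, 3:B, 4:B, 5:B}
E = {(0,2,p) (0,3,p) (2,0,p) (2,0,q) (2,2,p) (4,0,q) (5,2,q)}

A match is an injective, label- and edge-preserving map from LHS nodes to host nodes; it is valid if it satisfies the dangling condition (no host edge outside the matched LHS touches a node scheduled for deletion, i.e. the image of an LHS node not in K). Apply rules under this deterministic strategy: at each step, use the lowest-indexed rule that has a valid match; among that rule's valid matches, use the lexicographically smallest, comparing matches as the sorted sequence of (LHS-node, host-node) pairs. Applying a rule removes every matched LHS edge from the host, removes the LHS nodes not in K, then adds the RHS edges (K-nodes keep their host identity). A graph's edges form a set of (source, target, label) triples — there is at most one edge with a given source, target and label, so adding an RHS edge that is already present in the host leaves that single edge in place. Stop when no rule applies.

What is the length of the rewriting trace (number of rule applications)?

initial: |V|=6 |E|=7  E = 0-p->2 0-p->3 2-p->0 2-q->0 2-p->2 4-q->0 5-q->2
step 1: apply R1 at {0↦0, 1↦4, 2↦2}  → |V|=5 |E|=5  E = 0-p->3 2-p->0 2-q->0 2-p->2 5-q->2
step 2: apply R1 at {0↦2, 1↦5, 2↦0}  → |V|=4 |E|=3  E = 0-p->3 2-q->0 2-p->2
normal form: no rule applies after step 2

Answer: 2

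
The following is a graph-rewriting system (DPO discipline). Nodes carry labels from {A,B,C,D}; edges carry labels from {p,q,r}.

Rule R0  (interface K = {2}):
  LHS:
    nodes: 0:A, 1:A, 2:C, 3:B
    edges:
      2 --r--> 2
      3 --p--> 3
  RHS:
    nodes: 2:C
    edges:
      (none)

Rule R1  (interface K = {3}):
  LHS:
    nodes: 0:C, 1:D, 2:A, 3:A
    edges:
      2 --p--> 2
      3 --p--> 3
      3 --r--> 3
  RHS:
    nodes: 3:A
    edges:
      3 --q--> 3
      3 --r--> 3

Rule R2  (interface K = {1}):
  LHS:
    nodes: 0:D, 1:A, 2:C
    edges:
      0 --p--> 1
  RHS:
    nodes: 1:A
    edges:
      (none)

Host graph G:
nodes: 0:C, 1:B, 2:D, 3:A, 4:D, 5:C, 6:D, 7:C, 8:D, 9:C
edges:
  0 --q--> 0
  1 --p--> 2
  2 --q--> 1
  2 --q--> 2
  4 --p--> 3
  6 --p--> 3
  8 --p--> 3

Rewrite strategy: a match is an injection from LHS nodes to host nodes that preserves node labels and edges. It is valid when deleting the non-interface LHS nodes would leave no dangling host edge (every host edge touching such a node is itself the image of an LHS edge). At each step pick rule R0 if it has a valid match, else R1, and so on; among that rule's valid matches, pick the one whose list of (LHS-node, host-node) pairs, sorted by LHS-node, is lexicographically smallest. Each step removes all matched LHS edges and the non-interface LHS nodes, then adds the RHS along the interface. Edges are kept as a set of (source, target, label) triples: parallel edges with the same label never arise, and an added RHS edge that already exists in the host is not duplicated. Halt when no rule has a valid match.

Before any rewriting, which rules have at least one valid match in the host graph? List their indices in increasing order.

R0: no valid match — LHS pattern not found
R1: no valid match — LHS pattern not found
R2: 9 valid matches — {0↦4, 1↦3, 2↦5}, {0↦4, 1↦3, 2↦7}, {0↦4, 1↦3, 2↦9} (+6 more)

Answer: [R2]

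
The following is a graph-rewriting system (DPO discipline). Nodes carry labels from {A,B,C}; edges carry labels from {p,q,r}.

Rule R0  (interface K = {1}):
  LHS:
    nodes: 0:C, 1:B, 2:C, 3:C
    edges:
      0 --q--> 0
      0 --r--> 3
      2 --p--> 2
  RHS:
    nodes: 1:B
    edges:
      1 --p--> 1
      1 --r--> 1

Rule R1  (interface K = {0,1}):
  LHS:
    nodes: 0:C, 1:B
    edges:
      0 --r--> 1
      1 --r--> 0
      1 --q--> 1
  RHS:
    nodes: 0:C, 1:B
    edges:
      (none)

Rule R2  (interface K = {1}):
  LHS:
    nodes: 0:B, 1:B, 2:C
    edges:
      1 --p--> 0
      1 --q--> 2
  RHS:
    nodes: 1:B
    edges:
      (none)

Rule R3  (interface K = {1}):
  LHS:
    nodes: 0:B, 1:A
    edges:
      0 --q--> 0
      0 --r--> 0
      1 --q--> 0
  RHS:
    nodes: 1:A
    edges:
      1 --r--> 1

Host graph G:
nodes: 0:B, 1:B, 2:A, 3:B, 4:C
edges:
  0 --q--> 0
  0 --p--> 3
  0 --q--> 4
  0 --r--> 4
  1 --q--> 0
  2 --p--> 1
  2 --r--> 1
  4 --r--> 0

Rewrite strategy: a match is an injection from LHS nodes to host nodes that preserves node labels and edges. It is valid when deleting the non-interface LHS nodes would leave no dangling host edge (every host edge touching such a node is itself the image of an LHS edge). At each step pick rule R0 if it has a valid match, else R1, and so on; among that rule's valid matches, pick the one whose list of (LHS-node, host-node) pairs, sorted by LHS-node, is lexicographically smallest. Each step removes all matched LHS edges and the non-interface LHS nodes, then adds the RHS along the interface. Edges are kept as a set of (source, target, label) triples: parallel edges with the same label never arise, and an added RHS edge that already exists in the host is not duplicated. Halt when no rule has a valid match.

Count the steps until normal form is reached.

Answer: 2

Steps:
start.  V:5 E:8  edges: 0-q->0 0-p->3 0-q->4 0-r->4 1-q->0 2-p->1 2-r->1 4-r->0
1. fire R1 via {0↦4, 1↦0}  →  V:5 E:5  edges: 0-p->3 0-q->4 1-q->0 2-p->1 2-r->1
2. fire R2 via {0↦3, 1↦0, 2↦4}  →  V:3 E:3  edges: 1-q->0 2-p->1 2-r->1
normal form: no rule applies after step 2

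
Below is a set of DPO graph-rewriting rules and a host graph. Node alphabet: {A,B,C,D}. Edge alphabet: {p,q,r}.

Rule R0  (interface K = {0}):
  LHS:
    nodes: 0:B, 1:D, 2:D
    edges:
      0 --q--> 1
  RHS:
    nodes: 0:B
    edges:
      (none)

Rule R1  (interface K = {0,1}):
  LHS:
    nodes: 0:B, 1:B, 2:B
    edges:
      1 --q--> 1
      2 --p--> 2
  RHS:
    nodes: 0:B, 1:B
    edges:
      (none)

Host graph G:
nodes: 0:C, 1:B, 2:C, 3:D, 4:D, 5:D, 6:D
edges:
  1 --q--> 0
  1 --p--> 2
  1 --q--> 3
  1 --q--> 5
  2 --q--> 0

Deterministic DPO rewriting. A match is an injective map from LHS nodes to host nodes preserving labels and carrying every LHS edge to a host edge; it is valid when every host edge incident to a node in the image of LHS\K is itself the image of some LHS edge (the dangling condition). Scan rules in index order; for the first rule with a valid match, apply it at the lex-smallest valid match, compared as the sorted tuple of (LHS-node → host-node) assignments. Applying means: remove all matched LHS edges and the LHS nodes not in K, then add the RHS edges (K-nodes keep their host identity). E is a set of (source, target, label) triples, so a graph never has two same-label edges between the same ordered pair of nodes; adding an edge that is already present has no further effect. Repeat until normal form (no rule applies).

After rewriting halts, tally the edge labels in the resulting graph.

Answer: p:1 q:2

Derivation:
[0] host  ⇒  7 nodes, 5 edges  {1-q->0 1-p->2 1-q->3 1-q->5 2-q->0}
[1] R0 @ {0↦1, 1↦3, 2↦4}  ⇒  5 nodes, 4 edges  {1-q->0 1-p->2 1-q->5 2-q->0}
[2] R0 @ {0↦1, 1↦5, 2↦6}  ⇒  3 nodes, 3 edges  {1-q->0 1-p->2 2-q->0}
normal form: no rule applies after step 2
NF edges: [(1, 0, 'q'), (1, 2, 'p'), (2, 0, 'q')]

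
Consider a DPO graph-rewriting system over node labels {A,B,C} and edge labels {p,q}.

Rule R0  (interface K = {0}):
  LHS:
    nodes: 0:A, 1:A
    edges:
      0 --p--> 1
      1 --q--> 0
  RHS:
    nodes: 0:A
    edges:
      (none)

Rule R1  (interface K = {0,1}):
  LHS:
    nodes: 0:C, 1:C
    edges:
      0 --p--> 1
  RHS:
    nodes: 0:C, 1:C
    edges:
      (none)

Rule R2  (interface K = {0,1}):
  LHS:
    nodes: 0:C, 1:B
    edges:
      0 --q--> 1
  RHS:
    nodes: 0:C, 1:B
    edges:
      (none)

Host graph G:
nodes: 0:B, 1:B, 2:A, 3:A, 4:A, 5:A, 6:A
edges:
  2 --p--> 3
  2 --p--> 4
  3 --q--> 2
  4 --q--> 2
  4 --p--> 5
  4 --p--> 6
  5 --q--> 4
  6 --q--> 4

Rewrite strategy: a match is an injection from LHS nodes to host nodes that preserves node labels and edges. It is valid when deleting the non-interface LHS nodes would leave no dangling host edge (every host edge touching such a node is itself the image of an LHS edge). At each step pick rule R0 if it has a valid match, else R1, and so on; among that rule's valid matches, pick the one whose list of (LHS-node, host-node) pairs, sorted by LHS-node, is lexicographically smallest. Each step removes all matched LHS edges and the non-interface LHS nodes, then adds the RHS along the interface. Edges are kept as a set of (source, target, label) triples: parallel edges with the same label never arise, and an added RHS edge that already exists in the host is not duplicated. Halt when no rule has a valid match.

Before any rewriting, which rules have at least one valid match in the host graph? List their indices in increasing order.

R0: 3 valid matches — {0↦2, 1↦3}, {0↦4, 1↦5}, {0↦4, 1↦6}
R1: no valid match — LHS pattern not found
R2: no valid match — LHS pattern not found

Answer: [R0]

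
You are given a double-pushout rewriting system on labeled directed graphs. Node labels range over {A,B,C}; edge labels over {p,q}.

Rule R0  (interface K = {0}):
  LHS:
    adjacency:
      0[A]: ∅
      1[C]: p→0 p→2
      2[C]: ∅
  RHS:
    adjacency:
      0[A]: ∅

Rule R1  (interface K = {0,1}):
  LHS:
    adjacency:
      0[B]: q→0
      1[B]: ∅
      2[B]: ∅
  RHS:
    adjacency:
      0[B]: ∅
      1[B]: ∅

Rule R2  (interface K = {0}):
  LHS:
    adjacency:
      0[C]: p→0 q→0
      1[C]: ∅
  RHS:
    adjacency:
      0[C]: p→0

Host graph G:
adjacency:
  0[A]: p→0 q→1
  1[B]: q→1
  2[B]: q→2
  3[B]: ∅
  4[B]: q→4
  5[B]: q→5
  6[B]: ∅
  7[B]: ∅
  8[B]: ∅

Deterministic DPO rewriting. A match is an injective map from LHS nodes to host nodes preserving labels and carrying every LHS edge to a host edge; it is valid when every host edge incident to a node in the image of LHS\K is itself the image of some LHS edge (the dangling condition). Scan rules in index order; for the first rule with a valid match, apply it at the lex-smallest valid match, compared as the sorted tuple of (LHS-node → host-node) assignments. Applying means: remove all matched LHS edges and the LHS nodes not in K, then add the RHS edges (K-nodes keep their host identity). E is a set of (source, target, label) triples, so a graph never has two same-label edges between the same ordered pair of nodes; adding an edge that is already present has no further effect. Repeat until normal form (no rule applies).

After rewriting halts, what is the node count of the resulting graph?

Answer: 5

Steps:
[0] host  ⇒  9 nodes, 6 edges  {0-p->0 0-q->1 1-q->1 2-q->2 4-q->4 5-q->5}
[1] R1 @ {0↦1, 1↦2, 2↦3}  ⇒  8 nodes, 5 edges  {0-p->0 0-q->1 2-q->2 4-q->4 5-q->5}
[2] R1 @ {0↦2, 1↦1, 2↦6}  ⇒  7 nodes, 4 edges  {0-p->0 0-q->1 4-q->4 5-q->5}
[3] R1 @ {0↦4, 1↦1, 2↦2}  ⇒  6 nodes, 3 edges  {0-p->0 0-q->1 5-q->5}
[4] R1 @ {0↦5, 1↦1, 2↦4}  ⇒  5 nodes, 2 edges  {0-p->0 0-q->1}
normal form: no rule applies after step 4
NF nodes: {0:A, 1:B, 5:B, 7:B, 8:B}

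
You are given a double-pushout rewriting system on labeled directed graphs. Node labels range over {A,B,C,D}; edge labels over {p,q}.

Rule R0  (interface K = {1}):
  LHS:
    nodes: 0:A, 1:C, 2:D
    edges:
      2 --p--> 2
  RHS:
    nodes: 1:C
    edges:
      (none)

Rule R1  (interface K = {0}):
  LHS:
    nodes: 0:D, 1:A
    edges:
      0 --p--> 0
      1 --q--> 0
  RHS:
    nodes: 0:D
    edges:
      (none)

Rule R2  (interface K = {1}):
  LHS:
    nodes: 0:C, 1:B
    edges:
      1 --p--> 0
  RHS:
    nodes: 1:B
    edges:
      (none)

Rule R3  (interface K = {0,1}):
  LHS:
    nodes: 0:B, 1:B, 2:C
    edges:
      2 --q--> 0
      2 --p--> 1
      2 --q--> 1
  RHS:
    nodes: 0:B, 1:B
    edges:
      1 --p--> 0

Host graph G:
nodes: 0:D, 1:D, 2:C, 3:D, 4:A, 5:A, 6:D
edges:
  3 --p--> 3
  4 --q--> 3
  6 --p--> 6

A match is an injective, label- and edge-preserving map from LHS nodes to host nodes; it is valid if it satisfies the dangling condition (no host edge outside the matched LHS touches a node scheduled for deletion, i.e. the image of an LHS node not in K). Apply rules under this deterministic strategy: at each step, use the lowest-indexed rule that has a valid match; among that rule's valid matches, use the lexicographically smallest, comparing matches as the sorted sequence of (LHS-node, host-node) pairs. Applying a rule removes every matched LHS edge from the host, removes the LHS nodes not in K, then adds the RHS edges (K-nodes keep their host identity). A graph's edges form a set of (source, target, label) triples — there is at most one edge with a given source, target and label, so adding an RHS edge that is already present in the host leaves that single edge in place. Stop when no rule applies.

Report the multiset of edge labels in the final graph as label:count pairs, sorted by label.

Answer: (no edges)

Rewrite trace:
initial: |V|=7 |E|=3  E = 3-p->3 4-q->3 6-p->6
step 1: apply R0 at {0↦5, 1↦2, 2↦6}  → |V|=5 |E|=2  E = 3-p->3 4-q->3
step 2: apply R1 at {0↦3, 1↦4}  → |V|=4 |E|=0  E = ∅
normal form: no rule applies after step 2
NF edges: []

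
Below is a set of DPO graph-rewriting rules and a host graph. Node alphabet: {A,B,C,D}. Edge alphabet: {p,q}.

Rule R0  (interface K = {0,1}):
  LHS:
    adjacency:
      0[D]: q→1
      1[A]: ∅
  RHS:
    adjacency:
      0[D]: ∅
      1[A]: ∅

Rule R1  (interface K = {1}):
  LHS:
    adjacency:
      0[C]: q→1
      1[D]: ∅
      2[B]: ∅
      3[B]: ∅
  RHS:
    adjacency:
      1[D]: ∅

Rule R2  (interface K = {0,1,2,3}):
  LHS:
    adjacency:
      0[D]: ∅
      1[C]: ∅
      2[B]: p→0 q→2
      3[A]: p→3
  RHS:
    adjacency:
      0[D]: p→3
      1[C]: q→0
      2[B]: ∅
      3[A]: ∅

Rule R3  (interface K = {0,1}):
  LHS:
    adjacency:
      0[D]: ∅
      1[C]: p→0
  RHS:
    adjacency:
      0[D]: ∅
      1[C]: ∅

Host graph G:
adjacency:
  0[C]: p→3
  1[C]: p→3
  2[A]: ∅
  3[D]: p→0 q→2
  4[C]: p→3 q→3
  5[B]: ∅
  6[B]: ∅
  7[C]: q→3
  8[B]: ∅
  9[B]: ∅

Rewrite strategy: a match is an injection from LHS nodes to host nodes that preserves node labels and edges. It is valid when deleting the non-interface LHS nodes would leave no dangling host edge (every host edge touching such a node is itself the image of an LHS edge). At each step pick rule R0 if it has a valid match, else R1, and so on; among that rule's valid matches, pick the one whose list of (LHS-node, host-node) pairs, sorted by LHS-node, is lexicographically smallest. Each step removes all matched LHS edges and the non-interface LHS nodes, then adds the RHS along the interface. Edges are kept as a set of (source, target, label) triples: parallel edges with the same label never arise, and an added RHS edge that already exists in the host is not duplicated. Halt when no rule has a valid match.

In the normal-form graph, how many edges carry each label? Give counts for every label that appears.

[0] host  ⇒  10 nodes, 7 edges  {0-p->3 1-p->3 3-p->0 3-q->2 4-p->3 4-q->3 7-q->3}
[1] R0 @ {0↦3, 1↦2}  ⇒  10 nodes, 6 edges  {0-p->3 1-p->3 3-p->0 4-p->3 4-q->3 7-q->3}
[2] R1 @ {0↦7, 1↦3, 2↦5, 3↦6}  ⇒  7 nodes, 5 edges  {0-p->3 1-p->3 3-p->0 4-p->3 4-q->3}
[3] R3 @ {0↦3, 1↦0}  ⇒  7 nodes, 4 edges  {1-p->3 3-p->0 4-p->3 4-q->3}
[4] R3 @ {0↦3, 1↦1}  ⇒  7 nodes, 3 edges  {3-p->0 4-p->3 4-q->3}
[5] R3 @ {0↦3, 1↦4}  ⇒  7 nodes, 2 edges  {3-p->0 4-q->3}
[6] R1 @ {0↦4, 1↦3, 2↦8, 3↦9}  ⇒  4 nodes, 1 edges  {3-p->0}
final graph: no rule applies after step 6
NF edges: [(3, 0, 'p')]

Answer: p:1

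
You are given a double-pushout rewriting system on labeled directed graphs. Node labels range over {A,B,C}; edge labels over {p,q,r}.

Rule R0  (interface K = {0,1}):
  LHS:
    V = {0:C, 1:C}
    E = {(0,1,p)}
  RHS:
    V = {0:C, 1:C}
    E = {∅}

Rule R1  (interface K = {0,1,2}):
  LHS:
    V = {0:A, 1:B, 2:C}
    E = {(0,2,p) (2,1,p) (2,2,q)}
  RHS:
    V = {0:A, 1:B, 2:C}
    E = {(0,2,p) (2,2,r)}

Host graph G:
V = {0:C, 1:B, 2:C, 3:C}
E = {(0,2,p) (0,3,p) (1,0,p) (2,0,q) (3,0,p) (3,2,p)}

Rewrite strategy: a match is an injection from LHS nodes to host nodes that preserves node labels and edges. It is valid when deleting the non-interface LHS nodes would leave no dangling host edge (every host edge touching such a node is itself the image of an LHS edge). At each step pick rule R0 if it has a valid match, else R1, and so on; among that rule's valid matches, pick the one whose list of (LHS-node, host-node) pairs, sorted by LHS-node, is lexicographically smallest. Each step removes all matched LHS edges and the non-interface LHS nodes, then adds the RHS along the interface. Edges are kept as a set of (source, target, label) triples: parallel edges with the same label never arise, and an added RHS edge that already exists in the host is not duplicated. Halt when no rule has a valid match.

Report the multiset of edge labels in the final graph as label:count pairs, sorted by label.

start.  V:4 E:6  edges: 0-p->2 0-p->3 1-p->0 2-q->0 3-p->0 3-p->2
1. fire R0 via {0↦0, 1↦2}  →  V:4 E:5  edges: 0-p->3 1-p->0 2-q->0 3-p->0 3-p->2
2. fire R0 via {0↦0, 1↦3}  →  V:4 E:4  edges: 1-p->0 2-q->0 3-p->0 3-p->2
3. fire R0 via {0↦3, 1↦0}  →  V:4 E:3  edges: 1-p->0 2-q->0 3-p->2
4. fire R0 via {0↦3, 1↦2}  →  V:4 E:2  edges: 1-p->0 2-q->0
final graph: no rule applies after step 4
NF edges: [(1, 0, 'p'), (2, 0, 'q')]

Answer: p:1 q:1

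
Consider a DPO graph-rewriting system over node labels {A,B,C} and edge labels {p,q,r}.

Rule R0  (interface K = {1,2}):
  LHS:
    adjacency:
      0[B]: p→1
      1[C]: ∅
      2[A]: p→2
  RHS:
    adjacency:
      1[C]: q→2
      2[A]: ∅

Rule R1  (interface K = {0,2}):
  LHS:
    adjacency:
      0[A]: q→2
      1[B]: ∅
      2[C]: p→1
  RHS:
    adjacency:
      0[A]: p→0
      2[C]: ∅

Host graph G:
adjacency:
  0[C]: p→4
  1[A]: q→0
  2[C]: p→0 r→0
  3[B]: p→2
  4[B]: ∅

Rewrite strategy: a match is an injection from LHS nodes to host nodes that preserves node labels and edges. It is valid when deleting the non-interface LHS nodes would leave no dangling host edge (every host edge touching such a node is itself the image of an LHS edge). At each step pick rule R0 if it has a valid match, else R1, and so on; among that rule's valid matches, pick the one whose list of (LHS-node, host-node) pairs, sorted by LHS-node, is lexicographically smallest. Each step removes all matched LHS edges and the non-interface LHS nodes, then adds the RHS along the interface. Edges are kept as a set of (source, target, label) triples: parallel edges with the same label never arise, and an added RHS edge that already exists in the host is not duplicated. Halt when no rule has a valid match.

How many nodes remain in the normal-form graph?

[0] host  ⇒  5 nodes, 5 edges  {0-p->4 1-q->0 2-p->0 2-r->0 3-p->2}
[1] R1 @ {0↦1, 1↦4, 2↦0}  ⇒  4 nodes, 4 edges  {1-p->1 2-p->0 2-r->0 3-p->2}
[2] R0 @ {0↦3, 1↦2, 2↦1}  ⇒  3 nodes, 3 edges  {2-p->0 2-r->0 2-q->1}
normal form: no rule applies after step 2
NF nodes: {0:C, 1:A, 2:C}

Answer: 3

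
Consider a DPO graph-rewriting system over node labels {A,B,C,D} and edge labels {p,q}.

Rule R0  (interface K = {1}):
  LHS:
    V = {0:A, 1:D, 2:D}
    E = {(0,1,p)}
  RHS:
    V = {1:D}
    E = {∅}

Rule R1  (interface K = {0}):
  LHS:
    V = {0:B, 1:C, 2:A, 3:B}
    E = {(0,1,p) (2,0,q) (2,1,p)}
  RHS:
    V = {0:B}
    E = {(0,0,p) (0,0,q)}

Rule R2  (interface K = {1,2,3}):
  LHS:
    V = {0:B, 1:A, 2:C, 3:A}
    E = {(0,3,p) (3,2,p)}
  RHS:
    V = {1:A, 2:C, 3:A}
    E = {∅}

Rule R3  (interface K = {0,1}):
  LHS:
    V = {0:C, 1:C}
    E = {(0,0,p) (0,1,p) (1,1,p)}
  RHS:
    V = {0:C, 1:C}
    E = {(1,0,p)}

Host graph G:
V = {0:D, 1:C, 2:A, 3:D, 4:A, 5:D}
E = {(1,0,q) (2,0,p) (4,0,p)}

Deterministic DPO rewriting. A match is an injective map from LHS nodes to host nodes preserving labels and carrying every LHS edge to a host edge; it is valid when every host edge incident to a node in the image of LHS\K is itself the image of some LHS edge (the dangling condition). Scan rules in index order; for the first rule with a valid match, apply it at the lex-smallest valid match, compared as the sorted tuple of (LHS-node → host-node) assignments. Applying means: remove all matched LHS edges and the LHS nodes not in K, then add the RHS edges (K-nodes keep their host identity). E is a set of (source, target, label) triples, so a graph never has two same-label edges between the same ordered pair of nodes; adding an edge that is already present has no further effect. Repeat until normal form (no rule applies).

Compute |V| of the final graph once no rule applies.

start.  V:6 E:3  edges: 1-q->0 2-p->0 4-p->0
1. fire R0 via {0↦2, 1↦0, 2↦3}  →  V:4 E:2  edges: 1-q->0 4-p->0
2. fire R0 via {0↦4, 1↦0, 2↦5}  →  V:2 E:1  edges: 1-q->0
final graph: no rule applies after step 2
NF nodes: {0:D, 1:C}

Answer: 2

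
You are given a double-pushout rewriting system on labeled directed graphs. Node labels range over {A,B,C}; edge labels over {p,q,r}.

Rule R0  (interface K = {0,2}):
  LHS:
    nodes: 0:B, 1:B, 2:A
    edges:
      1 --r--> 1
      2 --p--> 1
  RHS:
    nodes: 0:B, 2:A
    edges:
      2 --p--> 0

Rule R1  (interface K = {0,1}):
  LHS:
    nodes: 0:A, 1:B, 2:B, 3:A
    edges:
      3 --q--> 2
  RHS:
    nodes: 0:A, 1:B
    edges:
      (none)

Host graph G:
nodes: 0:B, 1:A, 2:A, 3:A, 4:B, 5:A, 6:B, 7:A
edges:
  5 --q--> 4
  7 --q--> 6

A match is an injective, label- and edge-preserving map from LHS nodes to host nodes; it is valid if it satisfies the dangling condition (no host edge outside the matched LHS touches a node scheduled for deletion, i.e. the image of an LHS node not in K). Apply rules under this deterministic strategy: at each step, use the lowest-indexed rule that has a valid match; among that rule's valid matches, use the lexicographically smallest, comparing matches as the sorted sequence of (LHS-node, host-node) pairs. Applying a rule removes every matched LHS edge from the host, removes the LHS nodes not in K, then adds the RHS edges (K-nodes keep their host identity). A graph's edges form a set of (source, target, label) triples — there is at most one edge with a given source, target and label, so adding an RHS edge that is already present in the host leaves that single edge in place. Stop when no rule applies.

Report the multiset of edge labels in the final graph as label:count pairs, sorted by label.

Answer: (no edges)

Steps:
initial: |V|=8 |E|=2  E = 5-q->4 7-q->6
step 1: apply R1 at {0↦1, 1↦0, 2↦4, 3↦5}  → |V|=6 |E|=1  E = 7-q->6
step 2: apply R1 at {0↦1, 1↦0, 2↦6, 3↦7}  → |V|=4 |E|=0  E = ∅
normal form: no rule applies after step 2
NF edges: []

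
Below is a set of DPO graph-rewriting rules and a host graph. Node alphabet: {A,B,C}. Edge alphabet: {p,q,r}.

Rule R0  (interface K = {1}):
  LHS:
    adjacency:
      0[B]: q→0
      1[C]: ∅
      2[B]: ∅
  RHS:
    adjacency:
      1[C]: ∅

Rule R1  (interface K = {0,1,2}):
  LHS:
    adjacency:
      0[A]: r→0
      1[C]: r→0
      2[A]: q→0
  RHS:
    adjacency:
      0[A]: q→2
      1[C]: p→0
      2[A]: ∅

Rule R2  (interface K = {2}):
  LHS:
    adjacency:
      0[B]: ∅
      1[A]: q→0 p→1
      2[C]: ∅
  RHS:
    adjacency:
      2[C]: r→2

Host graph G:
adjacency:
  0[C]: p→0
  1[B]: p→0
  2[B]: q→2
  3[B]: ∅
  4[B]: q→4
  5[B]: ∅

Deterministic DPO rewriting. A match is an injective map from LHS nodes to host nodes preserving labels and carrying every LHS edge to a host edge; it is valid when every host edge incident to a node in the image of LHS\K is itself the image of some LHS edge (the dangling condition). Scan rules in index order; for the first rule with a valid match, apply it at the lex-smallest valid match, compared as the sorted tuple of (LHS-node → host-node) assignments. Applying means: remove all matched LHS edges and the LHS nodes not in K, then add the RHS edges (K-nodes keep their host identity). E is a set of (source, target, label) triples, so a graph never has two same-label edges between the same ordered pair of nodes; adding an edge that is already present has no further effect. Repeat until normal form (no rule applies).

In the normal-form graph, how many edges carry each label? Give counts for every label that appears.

Answer: p:2

Rewrite trace:
initial: |V|=6 |E|=4  E = 0-p->0 1-p->0 2-q->2 4-q->4
step 1: apply R0 at {0↦2, 1↦0, 2↦3}  → |V|=4 |E|=3  E = 0-p->0 1-p->0 4-q->4
step 2: apply R0 at {0↦4, 1↦0, 2↦5}  → |V|=2 |E|=2  E = 0-p->0 1-p->0
normal form: no rule applies after step 2
NF edges: [(0, 0, 'p'), (1, 0, 'p')]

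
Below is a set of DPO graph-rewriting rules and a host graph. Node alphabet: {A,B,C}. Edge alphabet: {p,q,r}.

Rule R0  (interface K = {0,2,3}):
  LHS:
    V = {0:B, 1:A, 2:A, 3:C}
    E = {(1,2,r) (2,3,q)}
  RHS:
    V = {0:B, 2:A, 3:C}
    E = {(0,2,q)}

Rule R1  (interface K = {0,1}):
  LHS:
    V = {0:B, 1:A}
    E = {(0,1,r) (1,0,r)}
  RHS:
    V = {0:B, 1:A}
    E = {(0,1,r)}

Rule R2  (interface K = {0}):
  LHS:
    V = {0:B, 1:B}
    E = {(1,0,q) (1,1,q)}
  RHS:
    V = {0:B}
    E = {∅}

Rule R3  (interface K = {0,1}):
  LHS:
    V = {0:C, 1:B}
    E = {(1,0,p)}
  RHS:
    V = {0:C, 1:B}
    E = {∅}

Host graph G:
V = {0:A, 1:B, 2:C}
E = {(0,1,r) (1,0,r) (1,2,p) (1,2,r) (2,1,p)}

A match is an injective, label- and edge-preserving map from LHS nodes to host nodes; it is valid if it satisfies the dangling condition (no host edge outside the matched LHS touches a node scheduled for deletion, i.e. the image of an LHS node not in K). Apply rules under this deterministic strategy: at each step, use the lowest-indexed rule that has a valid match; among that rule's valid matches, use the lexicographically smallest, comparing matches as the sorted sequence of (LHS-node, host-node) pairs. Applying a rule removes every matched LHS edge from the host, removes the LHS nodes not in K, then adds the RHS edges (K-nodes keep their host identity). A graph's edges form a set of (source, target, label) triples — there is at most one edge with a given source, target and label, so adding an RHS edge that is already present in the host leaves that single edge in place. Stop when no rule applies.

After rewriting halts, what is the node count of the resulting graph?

Answer: 3

Steps:
initial: |V|=3 |E|=5  E = 0-r->1 1-r->0 1-p->2 1-r->2 2-p->1
step 1: apply R1 at {0↦1, 1↦0}  → |V|=3 |E|=4  E = 1-r->0 1-p->2 1-r->2 2-p->1
step 2: apply R3 at {0↦2, 1↦1}  → |V|=3 |E|=3  E = 1-r->0 1-r->2 2-p->1
final graph: no rule applies after step 2
NF nodes: {0:A, 1:B, 2:C}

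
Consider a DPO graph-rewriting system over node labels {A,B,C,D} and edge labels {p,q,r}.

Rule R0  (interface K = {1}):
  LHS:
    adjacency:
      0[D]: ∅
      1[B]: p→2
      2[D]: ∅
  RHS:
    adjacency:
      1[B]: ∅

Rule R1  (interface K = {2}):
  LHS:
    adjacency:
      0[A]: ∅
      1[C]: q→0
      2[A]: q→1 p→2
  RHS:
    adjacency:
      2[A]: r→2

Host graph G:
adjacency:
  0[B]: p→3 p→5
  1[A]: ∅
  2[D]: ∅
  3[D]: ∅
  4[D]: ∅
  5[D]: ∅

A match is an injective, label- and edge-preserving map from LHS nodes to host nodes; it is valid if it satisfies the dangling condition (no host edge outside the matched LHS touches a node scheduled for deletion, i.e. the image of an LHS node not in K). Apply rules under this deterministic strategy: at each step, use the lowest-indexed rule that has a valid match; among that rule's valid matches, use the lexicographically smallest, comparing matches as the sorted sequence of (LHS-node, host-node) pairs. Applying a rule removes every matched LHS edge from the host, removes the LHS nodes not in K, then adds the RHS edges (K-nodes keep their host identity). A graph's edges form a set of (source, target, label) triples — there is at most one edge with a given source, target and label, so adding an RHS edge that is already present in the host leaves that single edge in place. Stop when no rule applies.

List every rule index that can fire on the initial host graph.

Answer: [R0]

Derivation:
R0: 4 valid matches — {0↦2, 1↦0, 2↦3}, {0↦2, 1↦0, 2↦5}, {0↦4, 1↦0, 2↦3} (+1 more)
R1: no valid match — LHS pattern not found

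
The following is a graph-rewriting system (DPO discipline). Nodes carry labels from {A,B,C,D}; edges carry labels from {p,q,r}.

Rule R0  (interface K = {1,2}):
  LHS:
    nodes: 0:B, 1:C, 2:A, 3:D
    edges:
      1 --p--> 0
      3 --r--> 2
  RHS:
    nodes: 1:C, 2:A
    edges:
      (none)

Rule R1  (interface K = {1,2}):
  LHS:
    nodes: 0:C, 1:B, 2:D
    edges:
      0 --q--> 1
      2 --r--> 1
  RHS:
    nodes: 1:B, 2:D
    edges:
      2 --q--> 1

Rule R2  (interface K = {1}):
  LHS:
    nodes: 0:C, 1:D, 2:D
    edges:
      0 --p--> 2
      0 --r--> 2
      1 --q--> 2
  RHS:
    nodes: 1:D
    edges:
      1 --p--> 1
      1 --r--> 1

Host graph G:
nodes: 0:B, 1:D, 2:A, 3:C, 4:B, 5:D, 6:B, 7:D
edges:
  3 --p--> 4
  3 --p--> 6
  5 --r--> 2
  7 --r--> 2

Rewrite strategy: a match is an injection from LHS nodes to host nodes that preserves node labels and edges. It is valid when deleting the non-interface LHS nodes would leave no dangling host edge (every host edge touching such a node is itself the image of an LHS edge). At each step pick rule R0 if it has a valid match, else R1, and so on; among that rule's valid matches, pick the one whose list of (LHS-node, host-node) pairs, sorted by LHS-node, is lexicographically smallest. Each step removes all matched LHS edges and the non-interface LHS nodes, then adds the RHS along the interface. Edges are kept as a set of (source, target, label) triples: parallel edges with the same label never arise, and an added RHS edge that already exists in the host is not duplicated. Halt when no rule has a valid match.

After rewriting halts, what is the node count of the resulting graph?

initial: |V|=8 |E|=4  E = 3-p->4 3-p->6 5-r->2 7-r->2
step 1: apply R0 at {0↦4, 1↦3, 2↦2, 3↦5}  → |V|=6 |E|=2  E = 3-p->6 7-r->2
step 2: apply R0 at {0↦6, 1↦3, 2↦2, 3↦7}  → |V|=4 |E|=0  E = ∅
halt: no rule applies after step 2
NF nodes: {0:B, 1:D, 2:A, 3:C}

Answer: 4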